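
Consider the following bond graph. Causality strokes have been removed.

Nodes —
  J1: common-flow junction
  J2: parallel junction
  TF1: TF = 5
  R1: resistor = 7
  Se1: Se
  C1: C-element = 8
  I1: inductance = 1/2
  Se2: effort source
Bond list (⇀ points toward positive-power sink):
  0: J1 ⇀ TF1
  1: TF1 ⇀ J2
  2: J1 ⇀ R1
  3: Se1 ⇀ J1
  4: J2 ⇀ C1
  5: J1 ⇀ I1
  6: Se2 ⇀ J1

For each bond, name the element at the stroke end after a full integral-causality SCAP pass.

b0 →J1
b1 →TF1
b2 →J1
b3 →J1
b4 →J2
b5 →I1
b6 →J1

β3 stroke at J1  (source Se1 imposes e)
β6 stroke at J1  (Se2 (Se) sets effort on bond)
β4 stroke at J2  (C1: C, integral causality)
β1 stroke at TF1  (J2: bond 4 brought effort, rest push out)
β0 stroke at J1  (TF1 one-in-one-out from 1)
β5 stroke at I1  (I1: I, integral causality)
β2 stroke at J1  (common-f at J1 fixed by 5)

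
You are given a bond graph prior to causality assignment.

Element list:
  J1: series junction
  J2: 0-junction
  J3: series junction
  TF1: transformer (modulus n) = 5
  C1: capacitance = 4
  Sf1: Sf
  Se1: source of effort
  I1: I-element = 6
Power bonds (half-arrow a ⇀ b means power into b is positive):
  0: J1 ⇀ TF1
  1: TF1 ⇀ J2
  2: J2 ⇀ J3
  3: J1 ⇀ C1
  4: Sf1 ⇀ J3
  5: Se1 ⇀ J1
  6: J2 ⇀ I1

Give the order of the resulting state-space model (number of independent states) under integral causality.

#4 stroke at Sf1  (Sf1: flow source, stroke at near end)
#5 stroke at J1  (source Se1 imposes e)
#2 stroke at J3  (J3 flow already set via bond 4)
#3 stroke at J1  (C1: C, integral causality)
#0 stroke at TF1  (J1 needs exactly one f-in)
#1 stroke at J2  (TF TF1: opposite of bond 0)
#6 stroke at I1  (J2 effort already set via bond 1)

2  (C1, I1 all integral)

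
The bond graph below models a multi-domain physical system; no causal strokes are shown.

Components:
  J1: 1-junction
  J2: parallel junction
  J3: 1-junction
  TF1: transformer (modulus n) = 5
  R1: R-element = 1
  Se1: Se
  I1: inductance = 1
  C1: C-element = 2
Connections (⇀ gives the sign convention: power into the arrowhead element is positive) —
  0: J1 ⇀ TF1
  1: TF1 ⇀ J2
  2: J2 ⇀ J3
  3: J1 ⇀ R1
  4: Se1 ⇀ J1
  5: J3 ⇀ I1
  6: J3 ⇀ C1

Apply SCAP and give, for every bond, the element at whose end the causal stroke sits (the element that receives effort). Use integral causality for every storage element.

#0 stroke→TF1
#1 stroke→J2
#2 stroke→J3
#3 stroke→J1
#4 stroke→J1
#5 stroke→I1
#6 stroke→J3

b4 |J1  (Se1: effort source, stroke at far end)
b5 |I1  (prefer integral on I1)
b2 |J3  (1-jn J3 has f-setter on 5)
b6 |J3  (J3 flow already set via bond 5)
b1 |J2  (J2 needs exactly one e-in)
b0 |TF1  (TF TF1: opposite of bond 1)
b3 |J1  (1-jn J1 has f-setter on 0)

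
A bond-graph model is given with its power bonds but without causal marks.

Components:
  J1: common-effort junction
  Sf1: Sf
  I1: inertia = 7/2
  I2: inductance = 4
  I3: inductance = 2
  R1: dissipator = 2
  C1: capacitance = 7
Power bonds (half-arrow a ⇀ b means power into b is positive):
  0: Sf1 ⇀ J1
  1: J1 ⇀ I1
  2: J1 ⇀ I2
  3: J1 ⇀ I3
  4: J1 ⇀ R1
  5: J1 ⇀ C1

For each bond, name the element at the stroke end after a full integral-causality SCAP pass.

b0 stroke→Sf1  (Sf1: flow source, stroke at near end)
b1 stroke→I1  (I1 outputs flow p/I1)
b2 stroke→I2  (I2: I, integral causality)
b3 stroke→I3  (I3 integral (f out))
b5 stroke→J1  (prefer integral on C1)
b4 stroke→R1  (0-jn J1 has e-setter on 5)

b0 stroke at Sf1
b1 stroke at I1
b2 stroke at I2
b3 stroke at I3
b4 stroke at R1
b5 stroke at J1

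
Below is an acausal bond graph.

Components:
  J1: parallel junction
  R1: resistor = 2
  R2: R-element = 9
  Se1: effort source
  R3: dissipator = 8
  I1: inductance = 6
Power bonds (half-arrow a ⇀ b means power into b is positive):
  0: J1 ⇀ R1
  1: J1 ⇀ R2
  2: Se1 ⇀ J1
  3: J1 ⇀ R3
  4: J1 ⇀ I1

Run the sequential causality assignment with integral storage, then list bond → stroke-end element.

#0 stroke at R1
#1 stroke at R2
#2 stroke at J1
#3 stroke at R3
#4 stroke at I1

b2 →J1  (Se1: effort source, stroke at far end)
b0 →R1  (common-e at J1 fixed by 2)
b1 →R2  (common-e at J1 fixed by 2)
b3 →R3  (J1: bond 2 brought effort, rest push out)
b4 →I1  (0-jn J1 has e-setter on 2)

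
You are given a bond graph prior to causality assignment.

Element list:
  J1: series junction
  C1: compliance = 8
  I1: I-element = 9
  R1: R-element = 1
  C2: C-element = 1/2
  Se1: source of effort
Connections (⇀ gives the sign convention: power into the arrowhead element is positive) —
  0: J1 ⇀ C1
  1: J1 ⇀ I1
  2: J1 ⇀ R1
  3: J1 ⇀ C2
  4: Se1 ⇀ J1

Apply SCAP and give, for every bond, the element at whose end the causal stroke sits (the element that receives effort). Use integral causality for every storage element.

bond 4 |J1  (Se1: effort source, stroke at far end)
bond 0 |J1  (C1 outputs effort q/C1)
bond 1 |I1  (prefer integral on I1)
bond 2 |J1  (common-f at J1 fixed by 1)
bond 3 |J1  (common-f at J1 fixed by 1)

#0 stroke→J1
#1 stroke→I1
#2 stroke→J1
#3 stroke→J1
#4 stroke→J1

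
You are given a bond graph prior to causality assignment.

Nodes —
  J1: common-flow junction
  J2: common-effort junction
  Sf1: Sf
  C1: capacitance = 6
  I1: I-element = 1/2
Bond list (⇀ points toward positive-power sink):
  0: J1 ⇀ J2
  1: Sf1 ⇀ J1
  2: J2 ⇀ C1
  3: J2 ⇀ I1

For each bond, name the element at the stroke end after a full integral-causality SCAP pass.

#0 →J1
#1 →Sf1
#2 →J2
#3 →I1

β1 stroke at Sf1  (Sf1: flow source, stroke at near end)
β0 stroke at J1  (common-f at J1 fixed by 1)
β2 stroke at J2  (prefer integral on C1)
β3 stroke at I1  (J2 effort already set via bond 2)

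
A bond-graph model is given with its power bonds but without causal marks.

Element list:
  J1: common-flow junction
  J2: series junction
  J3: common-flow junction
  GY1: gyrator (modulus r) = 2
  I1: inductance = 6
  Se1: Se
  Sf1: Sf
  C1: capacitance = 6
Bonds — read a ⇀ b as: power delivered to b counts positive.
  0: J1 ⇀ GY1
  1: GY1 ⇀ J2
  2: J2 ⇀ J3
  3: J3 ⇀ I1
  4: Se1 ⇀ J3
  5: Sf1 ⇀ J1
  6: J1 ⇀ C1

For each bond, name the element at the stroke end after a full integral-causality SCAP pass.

b4 |J3  (Se1 (Se) sets effort on bond)
b5 |Sf1  (source Sf1 imposes f)
b0 |J1  (J1 flow already set via bond 5)
b6 |J1  (J1 flow already set via bond 5)
b1 |J2  (GY GY1: same side as bond 0)
b2 |J3  (J2: last free bond brings flow in)
b3 |I1  (only one flow-in slot at J3)

#0 |J1
#1 |J2
#2 |J3
#3 |I1
#4 |J3
#5 |Sf1
#6 |J1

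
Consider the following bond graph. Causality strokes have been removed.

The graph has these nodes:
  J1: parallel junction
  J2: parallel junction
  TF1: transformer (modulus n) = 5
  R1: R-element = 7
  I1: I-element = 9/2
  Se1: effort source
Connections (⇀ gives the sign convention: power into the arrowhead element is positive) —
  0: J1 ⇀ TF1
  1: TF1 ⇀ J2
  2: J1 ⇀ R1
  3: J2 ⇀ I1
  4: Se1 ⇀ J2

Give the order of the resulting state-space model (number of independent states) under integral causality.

bond 4 |J2  (Se1: effort source, stroke at far end)
bond 1 |TF1  (common-e at J2 fixed by 4)
bond 3 |I1  (0-jn J2 has e-setter on 4)
bond 0 |J1  (TF1: transformer flips bond 1)
bond 2 |R1  (J1: bond 0 brought effort, rest push out)

1  (I1 all integral)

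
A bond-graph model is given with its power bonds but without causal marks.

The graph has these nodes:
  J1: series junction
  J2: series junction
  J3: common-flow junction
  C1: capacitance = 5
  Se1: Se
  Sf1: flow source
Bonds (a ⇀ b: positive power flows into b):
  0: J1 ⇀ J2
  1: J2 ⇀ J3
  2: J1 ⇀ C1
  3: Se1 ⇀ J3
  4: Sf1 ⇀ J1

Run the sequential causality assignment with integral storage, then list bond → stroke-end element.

bond 0 →J1
bond 1 →J2
bond 2 →J1
bond 3 →J3
bond 4 →Sf1

β3 →J3  (Se1 (Se) sets effort on bond)
β4 →Sf1  (Sf1 (Sf) sets flow on bond)
β0 →J1  (1-jn J1 has f-setter on 4)
β2 →J1  (common-f at J1 fixed by 4)
β1 →J2  (J2 flow already set via bond 0)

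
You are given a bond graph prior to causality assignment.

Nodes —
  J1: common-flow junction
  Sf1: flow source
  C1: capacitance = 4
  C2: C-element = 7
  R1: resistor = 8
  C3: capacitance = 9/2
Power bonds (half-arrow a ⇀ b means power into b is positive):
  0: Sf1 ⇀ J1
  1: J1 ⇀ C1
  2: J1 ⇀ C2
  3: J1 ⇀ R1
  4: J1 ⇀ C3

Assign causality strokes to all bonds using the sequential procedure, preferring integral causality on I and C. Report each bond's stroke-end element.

β0 →Sf1  (Sf1: flow source, stroke at near end)
β1 →J1  (1-jn J1 has f-setter on 0)
β2 →J1  (1-jn J1 has f-setter on 0)
β3 →J1  (1-jn J1 has f-setter on 0)
β4 →J1  (J1: bond 0 brought flow, rest push out)

#0 →Sf1
#1 →J1
#2 →J1
#3 →J1
#4 →J1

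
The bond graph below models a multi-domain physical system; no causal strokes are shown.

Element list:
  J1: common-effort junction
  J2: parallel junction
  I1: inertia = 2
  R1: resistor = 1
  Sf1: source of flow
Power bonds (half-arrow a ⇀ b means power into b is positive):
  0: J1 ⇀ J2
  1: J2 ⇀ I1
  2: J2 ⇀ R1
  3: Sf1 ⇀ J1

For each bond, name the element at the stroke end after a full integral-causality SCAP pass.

β3 →Sf1  (Sf1 fixes flow; stroke at Sf1)
β0 →J1  (J1: last free bond brings effort in)
β1 →I1  (I1: I, integral causality)
β2 →J2  (J2: last free bond brings effort in)

β0 →J1
β1 →I1
β2 →J2
β3 →Sf1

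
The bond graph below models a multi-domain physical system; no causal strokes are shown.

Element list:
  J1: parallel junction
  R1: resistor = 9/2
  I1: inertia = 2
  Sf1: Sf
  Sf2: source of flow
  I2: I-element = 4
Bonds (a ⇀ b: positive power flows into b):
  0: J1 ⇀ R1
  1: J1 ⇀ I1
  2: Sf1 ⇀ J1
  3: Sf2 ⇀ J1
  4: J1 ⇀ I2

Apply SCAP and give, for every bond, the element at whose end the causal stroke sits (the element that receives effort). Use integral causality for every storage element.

β2 →Sf1  (Sf1 (Sf) sets flow on bond)
β3 →Sf2  (Sf2 fixes flow; stroke at Sf2)
β1 →I1  (I1 integral (f out))
β4 →I2  (I2: I, integral causality)
β0 →J1  (J1 needs exactly one e-in)

β0 stroke at J1
β1 stroke at I1
β2 stroke at Sf1
β3 stroke at Sf2
β4 stroke at I2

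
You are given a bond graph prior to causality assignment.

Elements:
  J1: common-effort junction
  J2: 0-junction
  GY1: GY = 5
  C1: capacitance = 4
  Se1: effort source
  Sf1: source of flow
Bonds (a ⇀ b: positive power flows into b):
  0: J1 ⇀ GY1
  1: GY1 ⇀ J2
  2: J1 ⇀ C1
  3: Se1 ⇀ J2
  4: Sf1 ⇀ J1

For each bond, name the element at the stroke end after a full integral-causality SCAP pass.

β3 |J2  (Se1 fixes effort; stroke away)
β4 |Sf1  (Sf1: flow source, stroke at near end)
β1 |GY1  (J2 effort already set via bond 3)
β0 |GY1  (GY1 both-in/both-out from 1)
β2 |J1  (J1: last free bond brings effort in)

bond 0 stroke at GY1
bond 1 stroke at GY1
bond 2 stroke at J1
bond 3 stroke at J2
bond 4 stroke at Sf1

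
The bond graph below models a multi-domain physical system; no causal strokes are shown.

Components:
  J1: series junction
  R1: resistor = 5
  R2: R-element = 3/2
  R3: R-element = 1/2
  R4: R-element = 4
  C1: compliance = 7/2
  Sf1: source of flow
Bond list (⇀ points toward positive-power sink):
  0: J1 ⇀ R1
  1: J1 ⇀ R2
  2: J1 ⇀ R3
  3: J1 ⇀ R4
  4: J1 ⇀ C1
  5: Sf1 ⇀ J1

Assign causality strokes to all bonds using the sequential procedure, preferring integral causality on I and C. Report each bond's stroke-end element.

bond 0 →J1
bond 1 →J1
bond 2 →J1
bond 3 →J1
bond 4 →J1
bond 5 →Sf1

bond 5 stroke→Sf1  (source Sf1 imposes f)
bond 0 stroke→J1  (J1: bond 5 brought flow, rest push out)
bond 1 stroke→J1  (1-jn J1 has f-setter on 5)
bond 2 stroke→J1  (J1 flow already set via bond 5)
bond 3 stroke→J1  (J1: bond 5 brought flow, rest push out)
bond 4 stroke→J1  (common-f at J1 fixed by 5)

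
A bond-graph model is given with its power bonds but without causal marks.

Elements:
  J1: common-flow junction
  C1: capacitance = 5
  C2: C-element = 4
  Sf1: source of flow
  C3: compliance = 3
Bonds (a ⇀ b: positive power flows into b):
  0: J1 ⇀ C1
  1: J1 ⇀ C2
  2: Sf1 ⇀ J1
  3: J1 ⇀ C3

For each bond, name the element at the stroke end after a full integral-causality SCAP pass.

bond 0 stroke→J1
bond 1 stroke→J1
bond 2 stroke→Sf1
bond 3 stroke→J1

β2 stroke at Sf1  (source Sf1 imposes f)
β0 stroke at J1  (1-jn J1 has f-setter on 2)
β1 stroke at J1  (common-f at J1 fixed by 2)
β3 stroke at J1  (J1: bond 2 brought flow, rest push out)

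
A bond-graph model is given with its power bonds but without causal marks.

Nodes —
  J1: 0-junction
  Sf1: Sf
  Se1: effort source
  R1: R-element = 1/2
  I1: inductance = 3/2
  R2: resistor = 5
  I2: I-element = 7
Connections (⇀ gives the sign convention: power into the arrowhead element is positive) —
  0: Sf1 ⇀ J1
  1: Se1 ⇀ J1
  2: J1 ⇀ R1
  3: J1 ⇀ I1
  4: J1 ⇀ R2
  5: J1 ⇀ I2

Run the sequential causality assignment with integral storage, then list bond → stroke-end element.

b0 →Sf1  (Sf1 (Sf) sets flow on bond)
b1 →J1  (source Se1 imposes e)
b2 →R1  (J1: bond 1 brought effort, rest push out)
b3 →I1  (0-jn J1 has e-setter on 1)
b4 →R2  (J1: bond 1 brought effort, rest push out)
b5 →I2  (J1 effort already set via bond 1)

#0 stroke→Sf1
#1 stroke→J1
#2 stroke→R1
#3 stroke→I1
#4 stroke→R2
#5 stroke→I2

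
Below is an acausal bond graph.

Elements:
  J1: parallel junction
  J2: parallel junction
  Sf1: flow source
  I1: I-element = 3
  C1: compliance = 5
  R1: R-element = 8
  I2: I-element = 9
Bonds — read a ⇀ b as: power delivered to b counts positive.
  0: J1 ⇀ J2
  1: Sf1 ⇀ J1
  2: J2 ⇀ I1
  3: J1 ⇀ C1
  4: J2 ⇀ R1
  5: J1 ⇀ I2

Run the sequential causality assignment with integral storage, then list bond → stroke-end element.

#0 stroke at J2
#1 stroke at Sf1
#2 stroke at I1
#3 stroke at J1
#4 stroke at R1
#5 stroke at I2

b1 stroke→Sf1  (Sf1 fixes flow; stroke at Sf1)
b2 stroke→I1  (I1: I, integral causality)
b3 stroke→J1  (C1 outputs effort q/C1)
b0 stroke→J2  (J1 effort already set via bond 3)
b5 stroke→I2  (common-e at J1 fixed by 3)
b4 stroke→R1  (J2: bond 0 brought effort, rest push out)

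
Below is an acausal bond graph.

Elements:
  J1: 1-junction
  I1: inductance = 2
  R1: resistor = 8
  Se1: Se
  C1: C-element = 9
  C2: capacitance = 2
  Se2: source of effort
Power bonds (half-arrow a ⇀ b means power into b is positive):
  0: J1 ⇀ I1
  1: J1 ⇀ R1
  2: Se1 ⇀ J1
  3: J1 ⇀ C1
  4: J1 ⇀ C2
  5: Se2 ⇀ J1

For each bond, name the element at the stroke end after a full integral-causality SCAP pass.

bond 0 stroke→I1
bond 1 stroke→J1
bond 2 stroke→J1
bond 3 stroke→J1
bond 4 stroke→J1
bond 5 stroke→J1

β2 →J1  (Se1 fixes effort; stroke away)
β5 →J1  (Se2 (Se) sets effort on bond)
β0 →I1  (prefer integral on I1)
β1 →J1  (J1: bond 0 brought flow, rest push out)
β3 →J1  (J1: bond 0 brought flow, rest push out)
β4 →J1  (1-jn J1 has f-setter on 0)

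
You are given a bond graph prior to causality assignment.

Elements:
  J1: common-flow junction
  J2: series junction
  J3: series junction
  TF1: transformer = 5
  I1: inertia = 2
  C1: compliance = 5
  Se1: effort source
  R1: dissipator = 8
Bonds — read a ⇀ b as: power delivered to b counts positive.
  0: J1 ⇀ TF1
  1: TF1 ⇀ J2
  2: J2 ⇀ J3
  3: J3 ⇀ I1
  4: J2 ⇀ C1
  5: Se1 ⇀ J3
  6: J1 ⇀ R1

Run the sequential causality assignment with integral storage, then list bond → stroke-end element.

β5 stroke at J3  (Se1 (Se) sets effort on bond)
β3 stroke at I1  (I1 integral (f out))
β2 stroke at J3  (J3: bond 3 brought flow, rest push out)
β1 stroke at J2  (1-jn J2 has f-setter on 2)
β4 stroke at J2  (common-f at J2 fixed by 2)
β0 stroke at TF1  (TF TF1: opposite of bond 1)
β6 stroke at J1  (1-jn J1 has f-setter on 0)

β0 →TF1
β1 →J2
β2 →J3
β3 →I1
β4 →J2
β5 →J3
β6 →J1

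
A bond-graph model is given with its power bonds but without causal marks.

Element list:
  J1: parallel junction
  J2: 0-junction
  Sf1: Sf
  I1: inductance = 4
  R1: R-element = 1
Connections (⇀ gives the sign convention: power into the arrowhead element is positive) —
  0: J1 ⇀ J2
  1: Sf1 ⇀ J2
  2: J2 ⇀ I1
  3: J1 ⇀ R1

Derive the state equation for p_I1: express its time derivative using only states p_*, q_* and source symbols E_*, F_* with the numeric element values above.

β1 |Sf1  (Sf1 fixes flow; stroke at Sf1)
β2 |I1  (prefer integral on I1)
β0 |J2  (J2: last free bond brings effort in)
β3 |J1  (J1: last free bond brings effort in)

dp_I1/dt = F_Sf1 - p_I1/4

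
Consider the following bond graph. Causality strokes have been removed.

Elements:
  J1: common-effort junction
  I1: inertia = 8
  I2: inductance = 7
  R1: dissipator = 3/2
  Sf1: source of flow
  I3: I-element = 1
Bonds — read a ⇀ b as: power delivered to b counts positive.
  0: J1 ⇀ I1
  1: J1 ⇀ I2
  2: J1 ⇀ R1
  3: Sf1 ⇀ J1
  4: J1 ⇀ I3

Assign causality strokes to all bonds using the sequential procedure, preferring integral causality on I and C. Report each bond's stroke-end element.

#3 stroke→Sf1  (Sf1 fixes flow; stroke at Sf1)
#0 stroke→I1  (I1 outputs flow p/I1)
#1 stroke→I2  (I2: I, integral causality)
#4 stroke→I3  (prefer integral on I3)
#2 stroke→J1  (J1 needs exactly one e-in)

#0 stroke→I1
#1 stroke→I2
#2 stroke→J1
#3 stroke→Sf1
#4 stroke→I3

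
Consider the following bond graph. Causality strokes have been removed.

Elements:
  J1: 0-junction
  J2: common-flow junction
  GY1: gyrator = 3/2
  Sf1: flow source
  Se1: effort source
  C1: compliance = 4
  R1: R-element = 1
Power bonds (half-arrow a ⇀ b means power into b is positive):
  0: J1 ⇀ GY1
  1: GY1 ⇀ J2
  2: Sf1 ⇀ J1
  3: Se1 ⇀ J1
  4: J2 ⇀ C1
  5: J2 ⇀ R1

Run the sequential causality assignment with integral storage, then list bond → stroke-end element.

β0 stroke at GY1
β1 stroke at GY1
β2 stroke at Sf1
β3 stroke at J1
β4 stroke at J2
β5 stroke at J2

b2 stroke→Sf1  (Sf1 fixes flow; stroke at Sf1)
b3 stroke→J1  (Se1 (Se) sets effort on bond)
b0 stroke→GY1  (common-e at J1 fixed by 3)
b1 stroke→GY1  (through GY1, causality inverts; strokes same side of GY1)
b4 stroke→J2  (1-jn J2 has f-setter on 1)
b5 stroke→J2  (J2: bond 1 brought flow, rest push out)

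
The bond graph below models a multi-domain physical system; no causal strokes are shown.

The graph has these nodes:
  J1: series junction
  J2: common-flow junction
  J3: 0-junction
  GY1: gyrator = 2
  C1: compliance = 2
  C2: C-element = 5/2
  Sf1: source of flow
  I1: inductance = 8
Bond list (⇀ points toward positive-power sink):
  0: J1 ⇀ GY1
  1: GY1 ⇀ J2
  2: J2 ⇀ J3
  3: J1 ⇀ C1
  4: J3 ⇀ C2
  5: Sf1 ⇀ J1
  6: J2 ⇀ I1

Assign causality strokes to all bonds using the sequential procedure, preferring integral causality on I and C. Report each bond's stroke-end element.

#5 stroke→Sf1  (Sf1: flow source, stroke at near end)
#0 stroke→J1  (1-jn J1 has f-setter on 5)
#3 stroke→J1  (J1 flow already set via bond 5)
#1 stroke→J2  (through GY1, causality inverts; strokes same side of GY1)
#4 stroke→J3  (prefer integral on C2)
#2 stroke→J2  (J3: bond 4 brought effort, rest push out)
#6 stroke→I1  (closing 1-jn rule on J2)

bond 0 stroke at J1
bond 1 stroke at J2
bond 2 stroke at J2
bond 3 stroke at J1
bond 4 stroke at J3
bond 5 stroke at Sf1
bond 6 stroke at I1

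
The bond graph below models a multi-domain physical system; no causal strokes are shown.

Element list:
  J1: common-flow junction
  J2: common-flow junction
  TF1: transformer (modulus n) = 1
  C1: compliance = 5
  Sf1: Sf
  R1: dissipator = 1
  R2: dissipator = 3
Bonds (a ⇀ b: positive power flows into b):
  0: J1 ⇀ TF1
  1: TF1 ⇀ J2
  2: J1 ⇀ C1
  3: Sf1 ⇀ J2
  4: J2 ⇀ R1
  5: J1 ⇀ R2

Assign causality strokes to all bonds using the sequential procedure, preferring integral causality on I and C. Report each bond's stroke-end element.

b0 stroke at TF1
b1 stroke at J2
b2 stroke at J1
b3 stroke at Sf1
b4 stroke at J2
b5 stroke at J1

b3 →Sf1  (source Sf1 imposes f)
b1 →J2  (J2: bond 3 brought flow, rest push out)
b4 →J2  (J2 flow already set via bond 3)
b0 →TF1  (TF1: transformer flips bond 1)
b2 →J1  (common-f at J1 fixed by 0)
b5 →J1  (1-jn J1 has f-setter on 0)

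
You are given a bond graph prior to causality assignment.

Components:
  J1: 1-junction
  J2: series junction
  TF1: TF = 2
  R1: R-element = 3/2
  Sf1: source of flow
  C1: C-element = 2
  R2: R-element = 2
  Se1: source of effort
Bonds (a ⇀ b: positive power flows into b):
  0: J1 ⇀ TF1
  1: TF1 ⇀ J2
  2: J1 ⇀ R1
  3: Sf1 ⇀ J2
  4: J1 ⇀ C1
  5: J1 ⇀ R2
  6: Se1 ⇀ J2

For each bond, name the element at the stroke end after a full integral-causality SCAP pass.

β3 stroke→Sf1  (source Sf1 imposes f)
β6 stroke→J2  (Se1: effort source, stroke at far end)
β1 stroke→J2  (J2 flow already set via bond 3)
β0 stroke→TF1  (through TF1, causality passes straight; one stroke at TF1)
β2 stroke→J1  (J1: bond 0 brought flow, rest push out)
β4 stroke→J1  (1-jn J1 has f-setter on 0)
β5 stroke→J1  (1-jn J1 has f-setter on 0)

b0 stroke at TF1
b1 stroke at J2
b2 stroke at J1
b3 stroke at Sf1
b4 stroke at J1
b5 stroke at J1
b6 stroke at J2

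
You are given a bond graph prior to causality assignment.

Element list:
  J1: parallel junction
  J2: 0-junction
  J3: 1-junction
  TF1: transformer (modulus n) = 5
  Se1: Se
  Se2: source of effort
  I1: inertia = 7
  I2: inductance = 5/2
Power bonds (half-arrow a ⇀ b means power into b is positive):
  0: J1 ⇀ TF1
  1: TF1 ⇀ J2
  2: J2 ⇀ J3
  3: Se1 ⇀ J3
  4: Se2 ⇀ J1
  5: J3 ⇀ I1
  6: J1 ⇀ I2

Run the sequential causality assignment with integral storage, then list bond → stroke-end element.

#0 stroke at TF1
#1 stroke at J2
#2 stroke at J3
#3 stroke at J3
#4 stroke at J1
#5 stroke at I1
#6 stroke at I2

b3 |J3  (Se1 (Se) sets effort on bond)
b4 |J1  (Se2 fixes effort; stroke away)
b0 |TF1  (0-jn J1 has e-setter on 4)
b6 |I2  (0-jn J1 has e-setter on 4)
b1 |J2  (TF1 one-in-one-out from 0)
b2 |J3  (0-jn J2 has e-setter on 1)
b5 |I1  (only one flow-in slot at J3)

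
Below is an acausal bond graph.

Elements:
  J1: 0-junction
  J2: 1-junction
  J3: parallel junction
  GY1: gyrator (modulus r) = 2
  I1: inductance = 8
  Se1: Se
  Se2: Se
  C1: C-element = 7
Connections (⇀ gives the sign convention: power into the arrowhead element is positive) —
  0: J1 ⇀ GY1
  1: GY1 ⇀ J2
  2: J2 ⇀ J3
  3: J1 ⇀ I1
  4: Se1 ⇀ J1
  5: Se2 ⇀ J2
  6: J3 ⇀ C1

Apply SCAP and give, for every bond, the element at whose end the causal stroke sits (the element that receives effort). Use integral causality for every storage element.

β4 →J1  (Se1 fixes effort; stroke away)
β5 →J2  (Se2 fixes effort; stroke away)
β0 →GY1  (J1 effort already set via bond 4)
β3 →I1  (J1: bond 4 brought effort, rest push out)
β1 →GY1  (GY GY1: same side as bond 0)
β2 →J2  (J2 flow already set via bond 1)
β6 →J3  (J3 needs exactly one e-in)

bond 0 stroke→GY1
bond 1 stroke→GY1
bond 2 stroke→J2
bond 3 stroke→I1
bond 4 stroke→J1
bond 5 stroke→J2
bond 6 stroke→J3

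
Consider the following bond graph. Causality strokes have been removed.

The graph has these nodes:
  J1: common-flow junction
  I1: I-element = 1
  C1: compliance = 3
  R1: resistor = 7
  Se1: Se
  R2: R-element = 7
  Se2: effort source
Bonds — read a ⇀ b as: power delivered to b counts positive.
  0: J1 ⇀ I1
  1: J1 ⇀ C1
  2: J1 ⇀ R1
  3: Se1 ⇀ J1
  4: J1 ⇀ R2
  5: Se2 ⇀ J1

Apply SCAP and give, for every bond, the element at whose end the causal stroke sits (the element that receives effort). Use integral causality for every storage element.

β0 stroke→I1
β1 stroke→J1
β2 stroke→J1
β3 stroke→J1
β4 stroke→J1
β5 stroke→J1

β3 |J1  (Se1 fixes effort; stroke away)
β5 |J1  (Se2: effort source, stroke at far end)
β0 |I1  (I1 outputs flow p/I1)
β1 |J1  (J1: bond 0 brought flow, rest push out)
β2 |J1  (J1 flow already set via bond 0)
β4 |J1  (J1 flow already set via bond 0)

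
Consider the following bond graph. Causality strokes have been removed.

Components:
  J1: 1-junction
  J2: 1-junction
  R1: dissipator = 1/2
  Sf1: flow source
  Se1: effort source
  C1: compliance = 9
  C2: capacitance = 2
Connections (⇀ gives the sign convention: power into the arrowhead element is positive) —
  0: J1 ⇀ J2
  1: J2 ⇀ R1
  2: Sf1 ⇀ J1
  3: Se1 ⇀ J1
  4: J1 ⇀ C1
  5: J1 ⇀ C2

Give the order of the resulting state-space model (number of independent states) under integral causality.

2  (C1, C2 all integral)

bond 2 →Sf1  (Sf1 (Sf) sets flow on bond)
bond 3 →J1  (source Se1 imposes e)
bond 0 →J1  (J1: bond 2 brought flow, rest push out)
bond 4 →J1  (J1 flow already set via bond 2)
bond 5 →J1  (J1 flow already set via bond 2)
bond 1 →J2  (J2: bond 0 brought flow, rest push out)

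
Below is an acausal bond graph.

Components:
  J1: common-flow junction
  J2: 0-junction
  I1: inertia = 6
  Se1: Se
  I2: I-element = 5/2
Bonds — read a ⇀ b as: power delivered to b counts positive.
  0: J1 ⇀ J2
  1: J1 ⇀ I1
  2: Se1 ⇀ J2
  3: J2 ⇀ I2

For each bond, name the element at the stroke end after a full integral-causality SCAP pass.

#0 stroke→J1
#1 stroke→I1
#2 stroke→J2
#3 stroke→I2

β2 stroke→J2  (Se1 (Se) sets effort on bond)
β0 stroke→J1  (common-e at J2 fixed by 2)
β3 stroke→I2  (common-e at J2 fixed by 2)
β1 stroke→I1  (closing 1-jn rule on J1)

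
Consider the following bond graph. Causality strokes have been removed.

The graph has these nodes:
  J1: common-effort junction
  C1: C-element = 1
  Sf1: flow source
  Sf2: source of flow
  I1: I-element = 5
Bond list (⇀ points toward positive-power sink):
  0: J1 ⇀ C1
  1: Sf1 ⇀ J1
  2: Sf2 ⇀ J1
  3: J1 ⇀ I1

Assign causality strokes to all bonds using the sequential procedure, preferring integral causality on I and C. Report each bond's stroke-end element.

bond 1 |Sf1  (Sf1: flow source, stroke at near end)
bond 2 |Sf2  (Sf2 (Sf) sets flow on bond)
bond 0 |J1  (C1 integral (e out))
bond 3 |I1  (J1: bond 0 brought effort, rest push out)

bond 0 stroke at J1
bond 1 stroke at Sf1
bond 2 stroke at Sf2
bond 3 stroke at I1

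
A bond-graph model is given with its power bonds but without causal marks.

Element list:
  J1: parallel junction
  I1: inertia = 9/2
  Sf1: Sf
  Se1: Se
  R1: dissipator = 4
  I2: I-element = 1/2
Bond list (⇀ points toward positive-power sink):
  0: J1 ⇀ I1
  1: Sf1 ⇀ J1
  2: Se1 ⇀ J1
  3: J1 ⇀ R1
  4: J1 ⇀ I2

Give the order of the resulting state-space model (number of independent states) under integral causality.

2  (I1, I2 all integral)

bond 1 stroke at Sf1  (Sf1 fixes flow; stroke at Sf1)
bond 2 stroke at J1  (Se1 (Se) sets effort on bond)
bond 0 stroke at I1  (J1 effort already set via bond 2)
bond 3 stroke at R1  (common-e at J1 fixed by 2)
bond 4 stroke at I2  (J1: bond 2 brought effort, rest push out)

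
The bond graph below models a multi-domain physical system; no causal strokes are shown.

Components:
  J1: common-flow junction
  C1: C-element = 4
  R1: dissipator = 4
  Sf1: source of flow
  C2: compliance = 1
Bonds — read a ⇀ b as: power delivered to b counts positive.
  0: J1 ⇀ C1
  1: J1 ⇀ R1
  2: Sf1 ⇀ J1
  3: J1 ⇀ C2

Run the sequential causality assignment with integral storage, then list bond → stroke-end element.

bond 0 stroke at J1
bond 1 stroke at J1
bond 2 stroke at Sf1
bond 3 stroke at J1

bond 2 |Sf1  (Sf1: flow source, stroke at near end)
bond 0 |J1  (common-f at J1 fixed by 2)
bond 1 |J1  (J1: bond 2 brought flow, rest push out)
bond 3 |J1  (J1: bond 2 brought flow, rest push out)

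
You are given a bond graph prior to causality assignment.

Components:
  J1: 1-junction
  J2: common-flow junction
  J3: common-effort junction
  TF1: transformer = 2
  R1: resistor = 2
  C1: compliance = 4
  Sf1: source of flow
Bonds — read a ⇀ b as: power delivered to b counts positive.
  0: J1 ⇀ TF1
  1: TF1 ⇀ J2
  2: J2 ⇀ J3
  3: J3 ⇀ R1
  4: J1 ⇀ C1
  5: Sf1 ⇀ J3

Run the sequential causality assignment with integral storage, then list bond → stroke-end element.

bond 5 →Sf1  (Sf1: flow source, stroke at near end)
bond 4 →J1  (prefer integral on C1)
bond 0 →TF1  (J1: last free bond brings flow in)
bond 1 →J2  (through TF1, causality passes straight; one stroke at TF1)
bond 2 →J3  (closing 1-jn rule on J2)
bond 3 →R1  (J3: bond 2 brought effort, rest push out)

β0 |TF1
β1 |J2
β2 |J3
β3 |R1
β4 |J1
β5 |Sf1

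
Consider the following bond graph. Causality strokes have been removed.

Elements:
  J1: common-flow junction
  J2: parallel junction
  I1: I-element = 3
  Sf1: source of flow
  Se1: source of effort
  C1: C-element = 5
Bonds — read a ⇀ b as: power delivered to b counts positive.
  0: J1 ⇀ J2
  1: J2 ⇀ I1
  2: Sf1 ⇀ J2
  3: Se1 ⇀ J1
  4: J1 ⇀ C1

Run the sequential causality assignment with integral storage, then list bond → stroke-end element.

#2 stroke→Sf1  (Sf1 (Sf) sets flow on bond)
#3 stroke→J1  (Se1: effort source, stroke at far end)
#1 stroke→I1  (I1 integral (f out))
#0 stroke→J2  (closing 0-jn rule on J2)
#4 stroke→J1  (J1: bond 0 brought flow, rest push out)

β0 |J2
β1 |I1
β2 |Sf1
β3 |J1
β4 |J1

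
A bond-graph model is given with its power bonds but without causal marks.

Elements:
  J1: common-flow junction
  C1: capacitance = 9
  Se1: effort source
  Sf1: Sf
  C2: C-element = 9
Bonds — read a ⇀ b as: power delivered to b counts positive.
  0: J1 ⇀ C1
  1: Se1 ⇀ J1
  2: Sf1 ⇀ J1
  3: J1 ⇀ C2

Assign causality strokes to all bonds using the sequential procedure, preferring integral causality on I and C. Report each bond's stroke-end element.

#0 stroke at J1
#1 stroke at J1
#2 stroke at Sf1
#3 stroke at J1

β1 stroke at J1  (Se1 (Se) sets effort on bond)
β2 stroke at Sf1  (Sf1 (Sf) sets flow on bond)
β0 stroke at J1  (J1 flow already set via bond 2)
β3 stroke at J1  (J1: bond 2 brought flow, rest push out)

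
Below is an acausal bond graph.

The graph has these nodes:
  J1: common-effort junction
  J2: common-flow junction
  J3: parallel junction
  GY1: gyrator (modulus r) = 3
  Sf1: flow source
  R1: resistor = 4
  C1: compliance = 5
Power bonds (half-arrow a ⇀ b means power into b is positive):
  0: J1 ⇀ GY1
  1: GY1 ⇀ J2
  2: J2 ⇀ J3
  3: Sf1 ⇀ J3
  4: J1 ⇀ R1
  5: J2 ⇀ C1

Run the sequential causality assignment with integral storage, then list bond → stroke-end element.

bond 3 stroke→Sf1  (source Sf1 imposes f)
bond 2 stroke→J3  (only one effort-in slot at J3)
bond 1 stroke→J2  (common-f at J2 fixed by 2)
bond 5 stroke→J2  (J2: bond 2 brought flow, rest push out)
bond 0 stroke→J1  (GY GY1: same side as bond 1)
bond 4 stroke→R1  (J1: bond 0 brought effort, rest push out)

#0 |J1
#1 |J2
#2 |J3
#3 |Sf1
#4 |R1
#5 |J2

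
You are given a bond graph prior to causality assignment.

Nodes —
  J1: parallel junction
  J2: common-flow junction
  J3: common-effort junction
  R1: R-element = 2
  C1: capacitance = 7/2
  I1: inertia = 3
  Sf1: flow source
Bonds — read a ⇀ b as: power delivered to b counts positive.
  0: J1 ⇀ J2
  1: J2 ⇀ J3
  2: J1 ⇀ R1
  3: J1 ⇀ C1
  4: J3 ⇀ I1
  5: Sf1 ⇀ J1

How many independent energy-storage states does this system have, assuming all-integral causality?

2  (C1, I1 all integral)

bond 5 |Sf1  (Sf1 (Sf) sets flow on bond)
bond 3 |J1  (prefer integral on C1)
bond 0 |J2  (common-e at J1 fixed by 3)
bond 2 |R1  (J1: bond 3 brought effort, rest push out)
bond 1 |J3  (J2 needs exactly one f-in)
bond 4 |I1  (0-jn J3 has e-setter on 1)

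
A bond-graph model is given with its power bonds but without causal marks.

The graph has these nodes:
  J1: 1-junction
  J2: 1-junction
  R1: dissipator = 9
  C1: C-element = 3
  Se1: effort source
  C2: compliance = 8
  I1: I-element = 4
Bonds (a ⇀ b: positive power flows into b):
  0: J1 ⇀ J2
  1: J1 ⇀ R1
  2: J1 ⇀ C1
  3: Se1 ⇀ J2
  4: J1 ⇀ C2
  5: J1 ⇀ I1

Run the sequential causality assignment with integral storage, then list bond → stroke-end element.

b3 stroke at J2  (Se1 (Se) sets effort on bond)
b0 stroke at J1  (J2 needs exactly one f-in)
b2 stroke at J1  (C1 integral (e out))
b4 stroke at J1  (prefer integral on C2)
b5 stroke at I1  (prefer integral on I1)
b1 stroke at J1  (J1: bond 5 brought flow, rest push out)

#0 stroke→J1
#1 stroke→J1
#2 stroke→J1
#3 stroke→J2
#4 stroke→J1
#5 stroke→I1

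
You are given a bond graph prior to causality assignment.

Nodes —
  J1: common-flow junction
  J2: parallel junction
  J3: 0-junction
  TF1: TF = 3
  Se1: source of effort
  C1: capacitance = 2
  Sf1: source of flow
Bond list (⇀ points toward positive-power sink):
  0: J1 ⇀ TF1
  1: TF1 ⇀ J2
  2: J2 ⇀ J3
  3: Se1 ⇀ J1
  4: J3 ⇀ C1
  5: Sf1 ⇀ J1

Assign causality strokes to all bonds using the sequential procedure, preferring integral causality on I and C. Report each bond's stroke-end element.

#3 stroke at J1  (Se1: effort source, stroke at far end)
#5 stroke at Sf1  (Sf1 (Sf) sets flow on bond)
#0 stroke at J1  (J1: bond 5 brought flow, rest push out)
#1 stroke at TF1  (TF1: transformer flips bond 0)
#2 stroke at J2  (only one effort-in slot at J2)
#4 stroke at J3  (J3 needs exactly one e-in)

β0 →J1
β1 →TF1
β2 →J2
β3 →J1
β4 →J3
β5 →Sf1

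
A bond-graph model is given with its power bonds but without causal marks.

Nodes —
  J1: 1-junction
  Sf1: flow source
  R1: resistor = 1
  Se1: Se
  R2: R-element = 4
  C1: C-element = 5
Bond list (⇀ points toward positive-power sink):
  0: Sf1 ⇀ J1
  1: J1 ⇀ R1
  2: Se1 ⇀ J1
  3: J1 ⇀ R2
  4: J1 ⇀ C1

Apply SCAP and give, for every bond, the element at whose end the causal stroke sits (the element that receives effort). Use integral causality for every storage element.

bond 0 stroke→Sf1  (Sf1 fixes flow; stroke at Sf1)
bond 2 stroke→J1  (Se1 fixes effort; stroke away)
bond 1 stroke→J1  (1-jn J1 has f-setter on 0)
bond 3 stroke→J1  (common-f at J1 fixed by 0)
bond 4 stroke→J1  (1-jn J1 has f-setter on 0)

bond 0 stroke at Sf1
bond 1 stroke at J1
bond 2 stroke at J1
bond 3 stroke at J1
bond 4 stroke at J1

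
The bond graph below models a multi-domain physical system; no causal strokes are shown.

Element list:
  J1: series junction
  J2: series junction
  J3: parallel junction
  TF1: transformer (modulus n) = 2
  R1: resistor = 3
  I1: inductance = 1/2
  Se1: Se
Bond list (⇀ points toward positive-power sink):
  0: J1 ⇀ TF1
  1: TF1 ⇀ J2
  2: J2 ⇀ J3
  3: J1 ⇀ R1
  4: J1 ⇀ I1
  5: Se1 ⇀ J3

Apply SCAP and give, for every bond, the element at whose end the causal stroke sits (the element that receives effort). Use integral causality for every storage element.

#5 →J3  (Se1 fixes effort; stroke away)
#2 →J2  (common-e at J3 fixed by 5)
#1 →TF1  (only one flow-in slot at J2)
#0 →J1  (TF TF1: opposite of bond 1)
#4 →I1  (I1 outputs flow p/I1)
#3 →J1  (1-jn J1 has f-setter on 4)

β0 →J1
β1 →TF1
β2 →J2
β3 →J1
β4 →I1
β5 →J3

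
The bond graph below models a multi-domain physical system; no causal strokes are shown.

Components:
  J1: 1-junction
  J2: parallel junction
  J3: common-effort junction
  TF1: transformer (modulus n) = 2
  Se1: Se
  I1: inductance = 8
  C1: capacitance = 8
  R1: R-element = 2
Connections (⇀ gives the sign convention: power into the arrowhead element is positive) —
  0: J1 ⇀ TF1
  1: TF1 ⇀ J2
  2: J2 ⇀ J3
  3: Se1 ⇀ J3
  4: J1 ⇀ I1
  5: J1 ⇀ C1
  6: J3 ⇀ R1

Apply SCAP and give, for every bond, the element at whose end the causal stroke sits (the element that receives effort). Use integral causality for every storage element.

bond 3 →J3  (source Se1 imposes e)
bond 2 →J2  (0-jn J3 has e-setter on 3)
bond 6 →R1  (J3 effort already set via bond 3)
bond 1 →TF1  (common-e at J2 fixed by 2)
bond 0 →J1  (through TF1, causality passes straight; one stroke at TF1)
bond 4 →I1  (I1 outputs flow p/I1)
bond 5 →J1  (J1: bond 4 brought flow, rest push out)

bond 0 stroke at J1
bond 1 stroke at TF1
bond 2 stroke at J2
bond 3 stroke at J3
bond 4 stroke at I1
bond 5 stroke at J1
bond 6 stroke at R1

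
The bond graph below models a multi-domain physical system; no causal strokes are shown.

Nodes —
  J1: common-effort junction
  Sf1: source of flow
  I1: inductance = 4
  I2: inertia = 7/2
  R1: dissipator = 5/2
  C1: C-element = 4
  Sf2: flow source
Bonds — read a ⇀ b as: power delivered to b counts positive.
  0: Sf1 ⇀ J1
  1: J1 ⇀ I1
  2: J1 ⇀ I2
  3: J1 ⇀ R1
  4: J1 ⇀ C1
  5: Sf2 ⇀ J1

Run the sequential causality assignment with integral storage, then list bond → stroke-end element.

β0 stroke at Sf1  (Sf1 fixes flow; stroke at Sf1)
β5 stroke at Sf2  (Sf2: flow source, stroke at near end)
β1 stroke at I1  (I1 outputs flow p/I1)
β2 stroke at I2  (prefer integral on I2)
β4 stroke at J1  (C1: C, integral causality)
β3 stroke at R1  (J1: bond 4 brought effort, rest push out)

#0 →Sf1
#1 →I1
#2 →I2
#3 →R1
#4 →J1
#5 →Sf2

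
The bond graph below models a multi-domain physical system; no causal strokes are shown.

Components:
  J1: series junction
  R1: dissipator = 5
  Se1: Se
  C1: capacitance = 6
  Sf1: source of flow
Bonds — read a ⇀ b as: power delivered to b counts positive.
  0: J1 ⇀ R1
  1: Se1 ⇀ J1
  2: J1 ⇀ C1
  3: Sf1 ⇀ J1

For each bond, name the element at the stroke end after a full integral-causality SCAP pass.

#1 stroke at J1  (source Se1 imposes e)
#3 stroke at Sf1  (Sf1: flow source, stroke at near end)
#0 stroke at J1  (J1 flow already set via bond 3)
#2 stroke at J1  (1-jn J1 has f-setter on 3)

β0 stroke at J1
β1 stroke at J1
β2 stroke at J1
β3 stroke at Sf1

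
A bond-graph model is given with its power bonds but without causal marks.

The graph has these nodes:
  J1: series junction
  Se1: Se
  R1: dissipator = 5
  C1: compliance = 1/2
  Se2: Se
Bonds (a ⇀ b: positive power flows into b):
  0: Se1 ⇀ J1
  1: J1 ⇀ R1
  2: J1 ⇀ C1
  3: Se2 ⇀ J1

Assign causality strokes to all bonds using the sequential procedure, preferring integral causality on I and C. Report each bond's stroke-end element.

#0 stroke at J1  (Se1 (Se) sets effort on bond)
#3 stroke at J1  (Se2: effort source, stroke at far end)
#2 stroke at J1  (C1: C, integral causality)
#1 stroke at R1  (closing 1-jn rule on J1)

bond 0 |J1
bond 1 |R1
bond 2 |J1
bond 3 |J1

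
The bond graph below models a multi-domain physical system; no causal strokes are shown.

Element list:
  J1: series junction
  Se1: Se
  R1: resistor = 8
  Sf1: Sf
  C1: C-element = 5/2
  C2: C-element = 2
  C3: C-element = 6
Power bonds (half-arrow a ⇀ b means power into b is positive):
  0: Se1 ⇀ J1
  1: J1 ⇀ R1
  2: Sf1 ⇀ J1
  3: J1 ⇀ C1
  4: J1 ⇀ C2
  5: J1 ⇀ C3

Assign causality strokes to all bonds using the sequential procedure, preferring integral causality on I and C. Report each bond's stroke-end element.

#0 stroke at J1
#1 stroke at J1
#2 stroke at Sf1
#3 stroke at J1
#4 stroke at J1
#5 stroke at J1

bond 0 stroke→J1  (Se1: effort source, stroke at far end)
bond 2 stroke→Sf1  (Sf1 fixes flow; stroke at Sf1)
bond 1 stroke→J1  (1-jn J1 has f-setter on 2)
bond 3 stroke→J1  (J1: bond 2 brought flow, rest push out)
bond 4 stroke→J1  (J1: bond 2 brought flow, rest push out)
bond 5 stroke→J1  (J1 flow already set via bond 2)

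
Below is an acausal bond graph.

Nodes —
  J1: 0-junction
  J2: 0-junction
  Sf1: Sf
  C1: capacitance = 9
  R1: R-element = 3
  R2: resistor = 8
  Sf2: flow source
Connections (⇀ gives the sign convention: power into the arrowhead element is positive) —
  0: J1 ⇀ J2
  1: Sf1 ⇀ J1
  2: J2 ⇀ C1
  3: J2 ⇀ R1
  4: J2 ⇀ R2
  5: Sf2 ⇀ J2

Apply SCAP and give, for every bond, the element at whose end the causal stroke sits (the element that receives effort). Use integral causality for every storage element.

bond 0 |J1
bond 1 |Sf1
bond 2 |J2
bond 3 |R1
bond 4 |R2
bond 5 |Sf2

bond 1 stroke at Sf1  (Sf1: flow source, stroke at near end)
bond 5 stroke at Sf2  (Sf2 fixes flow; stroke at Sf2)
bond 0 stroke at J1  (only one effort-in slot at J1)
bond 2 stroke at J2  (prefer integral on C1)
bond 3 stroke at R1  (0-jn J2 has e-setter on 2)
bond 4 stroke at R2  (0-jn J2 has e-setter on 2)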